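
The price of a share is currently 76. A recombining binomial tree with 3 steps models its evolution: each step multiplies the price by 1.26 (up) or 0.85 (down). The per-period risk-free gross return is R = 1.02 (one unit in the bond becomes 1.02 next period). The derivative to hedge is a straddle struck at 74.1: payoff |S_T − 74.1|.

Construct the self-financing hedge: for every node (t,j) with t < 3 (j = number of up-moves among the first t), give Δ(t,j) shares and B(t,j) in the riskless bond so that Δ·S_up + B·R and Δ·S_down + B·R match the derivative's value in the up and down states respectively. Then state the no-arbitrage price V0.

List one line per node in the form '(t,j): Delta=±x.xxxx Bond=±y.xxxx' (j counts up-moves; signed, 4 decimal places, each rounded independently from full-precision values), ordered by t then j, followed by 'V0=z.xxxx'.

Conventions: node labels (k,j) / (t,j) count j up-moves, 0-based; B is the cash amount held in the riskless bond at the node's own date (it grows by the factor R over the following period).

Arbitrage-free pricing uses the up-move probability p* = (R−d)/(u−d) = 0.4146, discounting each step at R = 1.02.
Terminal payoffs: V(3,0)=27.4265, V(3,1)=4.9134, V(3,2)=28.4590, V(3,3)=77.9286
Node (2,0) S=54.9100: V=(p*·4.9134+(1−p*)·27.4265)/1.02=17.7371; Δ=(4.9134−27.4265)/(69.1866−46.6735)=-1.0000; B=V−Δ·S=72.6471
Node (2,1) S=81.3960: V=(p*·28.4590+(1−p*)·4.9134)/1.02=14.3884; Δ=(28.4590−4.9134)/(102.5590−69.1866)=0.7055; B=V−Δ·S=-43.0398
Node (2,2) S=120.6576: V=(p*·77.9286+(1−p*)·28.4590)/1.02=48.0105; Δ=(77.9286−28.4590)/(152.0286−102.5590)=1.0000; B=V−Δ·S=-72.6471
Node (1,0) S=64.6000: V=(p*·14.3884+(1−p*)·17.7371)/1.02=16.0280; Δ=(14.3884−17.7371)/(81.3960−54.9100)=-0.1264; B=V−Δ·S=24.1954
Node (1,1) S=95.7600: V=(p*·48.0105+(1−p*)·14.3884)/1.02=27.7738; Δ=(48.0105−14.3884)/(120.6576−81.3960)=0.8564; B=V−Δ·S=-54.2313
Node (0,0) S=76.0000: V=(p*·27.7738+(1−p*)·16.0280)/1.02=20.4885; Δ=(27.7738−16.0280)/(95.7600−64.6000)=0.3770; B=V−Δ·S=-8.1598
Verification: the root portfolio costs Δ(0,0)·S0 + B(0,0) = 20.4885, matching V0.

(0,0): Delta=0.3770 Bond=-8.1598
(1,0): Delta=-0.1264 Bond=24.1954
(1,1): Delta=0.8564 Bond=-54.2313
(2,0): Delta=-1.0000 Bond=72.6471
(2,1): Delta=0.7055 Bond=-43.0398
(2,2): Delta=1.0000 Bond=-72.6471
V0=20.4885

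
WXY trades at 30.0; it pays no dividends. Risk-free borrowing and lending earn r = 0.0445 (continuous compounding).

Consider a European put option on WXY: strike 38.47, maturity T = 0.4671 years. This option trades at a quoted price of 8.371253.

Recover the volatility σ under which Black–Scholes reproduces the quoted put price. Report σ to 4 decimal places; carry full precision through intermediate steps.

At σ = 0.3436 the Black–Scholes value reproduces the quote:
σ√T = 0.3436·√0.4671 = 0.234832
d₁ = (ln(S/K) + (r+σ²/2)T) / (σ√T) = (ln(30.0/38.47) + (0.0445+0.3436²/2)·0.4671) / 0.234832 = (-0.248681 + 0.048359) / 0.234832 = -0.853043
d₂ = d₁ − σ√T = -0.853043 − 0.234832 = -1.087876
e^{−rT} = 0.979429
N(−d₁) = 0.803182,  N(−d₂) = 0.861675
V = K·e^{−rT}·N(−d₂) − S·N(−d₁) = 32.466724 − 24.095471 = 8.371253 (the quoted price), and the Black–Scholes price is strictly increasing in σ, so σ is unique

sigma = 0.3436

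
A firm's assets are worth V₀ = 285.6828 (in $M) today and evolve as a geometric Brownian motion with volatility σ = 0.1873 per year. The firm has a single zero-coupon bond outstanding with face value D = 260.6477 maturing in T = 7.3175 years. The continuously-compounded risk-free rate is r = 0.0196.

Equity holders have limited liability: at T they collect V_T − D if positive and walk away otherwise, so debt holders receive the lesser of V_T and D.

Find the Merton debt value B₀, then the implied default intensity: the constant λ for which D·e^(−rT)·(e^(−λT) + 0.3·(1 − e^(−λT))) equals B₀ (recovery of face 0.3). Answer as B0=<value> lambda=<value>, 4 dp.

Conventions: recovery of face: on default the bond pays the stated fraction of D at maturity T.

B0=199.3388 lambda=0.0251

With assets at 285.6828 and a single debt payment of 260.6477 at 7.3175 years:
d₁ = [ln(V₀/D) + (r + σ²/2)T] / (σ√T)
   = [ln(285.6828/260.6477) + (0.0196 + 0.5·0.1873²)·7.3175] / (0.1873·√7.3175)
   = [0.091712 + 0.271777] / 0.506663 = 0.717418
d₂ = d₁ − σ√T = 0.717418 − 0.506663 = 0.210755
N(d₁) = 0.763442,  N(d₂) = 0.583461,  e^(−rT) = 0.866388
E₀ = V₀·N(d₁) − D·e^(−rT)·N(d₂)
   = 285.6828·0.763442 − 260.6477·0.866388·0.583461 = 86.343985
B₀ = V₀ − E₀ = 285.6828 − 86.343985 = 199.338815
e^(−λT) = (B₀·e^(rT)/D − 0.3)/(1 − 0.3) = (199.3388·1.154218/260.6477 − 0.3)/0.7 = 0.83246525
λ = −ln(0.83246525)/7.3175 = 0.025058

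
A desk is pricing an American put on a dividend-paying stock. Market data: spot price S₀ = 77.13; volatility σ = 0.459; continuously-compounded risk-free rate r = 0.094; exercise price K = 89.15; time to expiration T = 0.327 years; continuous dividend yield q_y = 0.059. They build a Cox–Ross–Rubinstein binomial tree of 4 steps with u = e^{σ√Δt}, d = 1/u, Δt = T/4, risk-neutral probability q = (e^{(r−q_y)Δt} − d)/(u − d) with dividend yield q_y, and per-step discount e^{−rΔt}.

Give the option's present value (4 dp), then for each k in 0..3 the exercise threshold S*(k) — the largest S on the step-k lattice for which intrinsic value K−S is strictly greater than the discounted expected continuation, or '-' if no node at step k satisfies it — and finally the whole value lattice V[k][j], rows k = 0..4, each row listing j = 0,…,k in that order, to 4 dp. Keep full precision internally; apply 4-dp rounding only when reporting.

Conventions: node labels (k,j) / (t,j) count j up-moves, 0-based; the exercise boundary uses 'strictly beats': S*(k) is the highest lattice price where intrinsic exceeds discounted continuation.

price = 15.6499
boundary = - - 59.3242 67.6438
tree:
15.6499
22.1320 8.8271
29.8258 14.0912 3.2238
37.1221 21.5062 6.2249 0.0000
43.5210 29.8258 12.0200 0.0000 0.0000

Δt=0.08175, u=1.14024, d=0.87701, q=0.47812, disc=e^(-rΔt)=0.99234
k=4 terminal: V=max(K-S,0) → 43.5210 29.8258 12.0200 0.0000 0.0000
k=3: j=0 S=52.0279 intr=37.1221 cont=36.6899 V=37.1221[EX]; j=1 S=67.6438 intr=21.5062 cont=21.1493 V=21.5062[EX]; j=2 S=87.9466 intr=1.2034 cont=6.2249 V=6.2249[hold]; j=3 S=114.3431 intr=0.0000 cont=0.0000 V=0.0000[hold]  S*(3)=67.6438
k=2: j=0 S=59.3242 intr=29.8258 cont=29.4287 V=29.8258[EX]; j=1 S=77.1300 intr=12.0200 cont=14.0912 V=14.0912[hold]; j=2 S=100.2800 intr=0.0000 cont=3.2238 V=3.2238[hold]  S*(2)=59.3242
k=1: j=0 S=67.6438 intr=21.5062 cont=22.1320 V=22.1320[hold]; j=1 S=87.9466 intr=1.2034 cont=8.8271 V=8.8271[hold]  S*(1)=-
k=0: j=0 S=77.1300 intr=12.0200 cont=15.6499 V=15.6499[hold]  S*(0)=-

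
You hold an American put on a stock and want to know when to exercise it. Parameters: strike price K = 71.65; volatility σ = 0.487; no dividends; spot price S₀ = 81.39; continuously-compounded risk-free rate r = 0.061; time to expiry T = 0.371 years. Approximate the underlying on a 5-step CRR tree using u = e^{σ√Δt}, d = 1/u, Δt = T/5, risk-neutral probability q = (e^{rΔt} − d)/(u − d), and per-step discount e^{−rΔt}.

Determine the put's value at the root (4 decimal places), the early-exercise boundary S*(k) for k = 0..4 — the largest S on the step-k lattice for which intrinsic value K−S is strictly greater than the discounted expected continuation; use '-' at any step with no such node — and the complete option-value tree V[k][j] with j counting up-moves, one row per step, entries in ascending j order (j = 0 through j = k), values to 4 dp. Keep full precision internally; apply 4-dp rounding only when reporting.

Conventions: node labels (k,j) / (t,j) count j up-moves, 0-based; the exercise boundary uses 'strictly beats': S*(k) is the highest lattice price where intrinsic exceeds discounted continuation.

price = 4.1807
boundary = - - - 54.6681 62.4233
tree:
4.1807
6.8965 1.3238
11.0520 2.5296 0.0504
16.9819 4.8321 0.0980 0.0000
23.7736 9.2267 0.1908 0.0000 0.0000
29.7215 16.9819 0.3715 0.0000 0.0000 0.0000

Δt=0.07420  u=1.14186  d=0.87577  q=0.48393  discount=0.99548
step 5 (expiry): payoffs max(K−S,0) = 29.7215 16.9819 0.3715 0.0000 0.0000 0.0000
step 4: (k=4,j=0): S=47.8764, K−S=23.7736, hold=23.4500 ⇒ V=23.7736 exercise | (k=4,j=1): S=62.4233, K−S=9.2267, hold=8.9032 ⇒ V=9.2267 exercise | (k=4,j=2): S=81.3900, K−S=0.0000, hold=0.1908 ⇒ V=0.1908 continue | (k=4,j=3): S=106.1196, K−S=0.0000, hold=0.0000 ⇒ V=0.0000 continue | (k=4,j=4): S=138.3631, K−S=0.0000, hold=0.0000 ⇒ V=0.0000 continue  boundary S*=62.4233
step 3: (k=3,j=0): S=54.6681, K−S=16.9819, hold=16.6583 ⇒ V=16.9819 exercise | (k=3,j=1): S=71.2785, K−S=0.3715, hold=4.8321 ⇒ V=4.8321 continue | (k=3,j=2): S=92.9359, K−S=0.0000, hold=0.0980 ⇒ V=0.0980 continue | (k=3,j=3): S=121.1736, K−S=0.0000, hold=0.0000 ⇒ V=0.0000 continue  boundary S*=54.6681
step 2: (k=2,j=0): S=62.4233, K−S=9.2267, hold=11.0520 ⇒ V=11.0520 continue | (k=2,j=1): S=81.3900, K−S=0.0000, hold=2.5296 ⇒ V=2.5296 continue | (k=2,j=2): S=106.1196, K−S=0.0000, hold=0.0504 ⇒ V=0.0504 continue  boundary S*=-
step 1: (k=1,j=0): S=71.2785, K−S=0.3715, hold=6.8965 ⇒ V=6.8965 continue | (k=1,j=1): S=92.9359, K−S=0.0000, hold=1.3238 ⇒ V=1.3238 continue  boundary S*=-
step 0: (k=0,j=0): S=81.3900, K−S=0.0000, hold=4.1807 ⇒ V=4.1807 continue  boundary S*=-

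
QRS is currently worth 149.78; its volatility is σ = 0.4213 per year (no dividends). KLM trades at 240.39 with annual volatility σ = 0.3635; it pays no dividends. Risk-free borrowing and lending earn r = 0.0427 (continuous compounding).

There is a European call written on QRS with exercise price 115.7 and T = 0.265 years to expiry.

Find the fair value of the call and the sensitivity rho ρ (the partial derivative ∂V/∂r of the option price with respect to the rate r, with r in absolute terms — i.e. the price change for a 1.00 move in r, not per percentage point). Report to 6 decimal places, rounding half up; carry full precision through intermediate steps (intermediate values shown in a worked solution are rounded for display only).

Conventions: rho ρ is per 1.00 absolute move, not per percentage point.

price = 36.834577
ρ = 26.423834

σ√T = 0.4213·√0.265 = 0.216877
d₁ = (ln(S/K) + (r+σ²/2)T) / (σ√T) = (ln(149.78/115.7) + (0.0427+0.4213²/2)·0.265) / 0.216877 = (0.258167 + 0.034833) / 0.216877 = 1.350995
d₂ = d₁ − σ√T = 1.350995 − 0.216877 = 1.134117
e^{−rT} = 0.988748
N(d₁) = 0.911651,  N(d₂) = 0.871627
Call price V = S·N(d₁) − K·e^{−rT}·N(d₂) = 136.547157 − 99.712580 = 36.834577
ρ = K·T·e^{−rT}·N(d₂) = 26.423834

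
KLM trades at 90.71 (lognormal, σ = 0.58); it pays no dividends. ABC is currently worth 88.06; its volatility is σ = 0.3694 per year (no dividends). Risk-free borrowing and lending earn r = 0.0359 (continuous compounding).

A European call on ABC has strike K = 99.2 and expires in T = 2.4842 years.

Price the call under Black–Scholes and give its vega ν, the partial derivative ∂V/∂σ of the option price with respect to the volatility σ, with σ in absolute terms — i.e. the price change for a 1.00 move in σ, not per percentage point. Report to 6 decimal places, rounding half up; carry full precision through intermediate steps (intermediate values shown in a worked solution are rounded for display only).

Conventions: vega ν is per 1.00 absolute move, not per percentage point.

price = 19.163480
ν = 53.802966

σ√T = 0.3694·√2.4842 = 0.582224
d₁ = (ln(S/K) + (r+σ²/2)T) / (σ√T) = (ln(88.06/99.2) + (0.0359+0.3694²/2)·2.4842) / 0.582224 = (-0.119120 + 0.258675) / 0.582224 = 0.239694
d₂ = d₁ − σ√T = 0.239694 − 0.582224 = -0.342530
e^{−rT} = 0.914678
N(d₁) = 0.594716,  N(d₂) = 0.365976
Call price V = S·N(d₁) − K·e^{−rT}·N(d₂) = 52.370713 − 33.207233 = 19.163480
φ(d₁) = (1/√(2π))·e^{−d₁²/2} = 0.387645
ν = S·φ(d₁)·√T = 53.802966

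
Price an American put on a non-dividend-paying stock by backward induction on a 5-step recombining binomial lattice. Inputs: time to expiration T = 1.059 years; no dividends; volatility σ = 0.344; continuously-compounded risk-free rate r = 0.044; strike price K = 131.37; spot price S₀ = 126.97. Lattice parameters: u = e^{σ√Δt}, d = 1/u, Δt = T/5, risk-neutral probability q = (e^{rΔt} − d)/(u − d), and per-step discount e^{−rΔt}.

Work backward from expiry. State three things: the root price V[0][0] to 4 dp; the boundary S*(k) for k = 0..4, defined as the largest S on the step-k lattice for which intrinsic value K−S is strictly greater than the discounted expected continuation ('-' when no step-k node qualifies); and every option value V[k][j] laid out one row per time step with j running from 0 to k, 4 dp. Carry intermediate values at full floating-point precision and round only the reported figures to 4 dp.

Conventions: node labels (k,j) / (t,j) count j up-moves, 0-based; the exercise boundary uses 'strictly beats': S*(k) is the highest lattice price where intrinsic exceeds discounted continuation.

params: Δt=0.21180 u=1.17153 d=0.85358 q=0.48995 e^(-rΔt)=0.99072
t_5 payoffs: 73.8359 52.4049 22.9908 0.0000 0.0000 0.0000
t_4: node(4,0) S=67.4032 payoff=63.9668 vs cont=62.7483 → 63.9668 [stop]  node(4,1) S=92.5104 payoff=38.8596 vs cont=37.6410 → 38.8596 [stop]  node(4,2) S=126.9700 payoff=4.4000 vs cont=11.6177 → 11.6177 [wait]  node(4,3) S=174.2656 payoff=0.0000 vs cont=0.0000 → 0.0000 [wait]  node(4,4) S=239.1784 payoff=0.0000 vs cont=0.0000 → 0.0000 [wait]  ⇒ S*(4)=92.5104
t_3: node(3,0) S=78.9651 payoff=52.4049 vs cont=51.1863 → 52.4049 [stop]  node(3,1) S=108.3792 payoff=22.9908 vs cont=25.2757 → 25.2757 [wait]  node(3,2) S=148.7498 payoff=0.0000 vs cont=5.8706 → 5.8706 [wait]  node(3,3) S=204.1582 payoff=0.0000 vs cont=0.0000 → 0.0000 [wait]  ⇒ S*(3)=78.9651
t_2: node(2,0) S=92.5104 payoff=38.8596 vs cont=38.7501 → 38.8596 [stop]  node(2,1) S=126.9700 payoff=4.4000 vs cont=15.6219 → 15.6219 [wait]  node(2,2) S=174.2656 payoff=0.0000 vs cont=2.9665 → 2.9665 [wait]  ⇒ S*(2)=92.5104
t_1: node(1,0) S=108.3792 payoff=22.9908 vs cont=27.2194 → 27.2194 [wait]  node(1,1) S=148.7498 payoff=0.0000 vs cont=9.3340 → 9.3340 [wait]  ⇒ S*(1)=-
t_0: node(0,0) S=126.9700 payoff=4.4000 vs cont=18.2853 → 18.2853 [wait]  ⇒ S*(0)=-

price = 18.2853
boundary = - - 92.5104 78.9651 92.5104
tree:
18.2853
27.2194 9.3340
38.8596 15.6219 2.9665
52.4049 25.2757 5.8706 0.0000
63.9668 38.8596 11.6177 0.0000 0.0000
73.8359 52.4049 22.9908 0.0000 0.0000 0.0000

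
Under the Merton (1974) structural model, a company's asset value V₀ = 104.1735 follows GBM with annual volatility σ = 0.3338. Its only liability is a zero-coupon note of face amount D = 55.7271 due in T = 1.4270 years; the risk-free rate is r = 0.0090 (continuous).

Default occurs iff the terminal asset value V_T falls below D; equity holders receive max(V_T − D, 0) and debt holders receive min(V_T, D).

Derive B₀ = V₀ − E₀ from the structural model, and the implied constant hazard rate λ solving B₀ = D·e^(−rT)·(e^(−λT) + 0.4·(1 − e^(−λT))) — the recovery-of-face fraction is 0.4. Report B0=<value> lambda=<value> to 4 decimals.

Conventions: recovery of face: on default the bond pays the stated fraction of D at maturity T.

B0=54.3264 lambda=0.0148

Apply the equity-as-call identities (strike 55.7271, horizon 1.4270 years):
d₁ = [ln(V₀/D) + (r + σ²/2)T] / (σ√T)
   = [ln(104.1735/55.7271) + (0.0090 + 0.5·0.3338²)·1.4270] / (0.3338·√1.4270)
   = [0.625591 + 0.092343] / 0.398748 = 1.800472
d₂ = d₁ − σ√T = 1.800472 − 0.398748 = 1.401724
N(d₁) = 0.964107,  N(d₂) = 0.919501,  e^(−rT) = 0.987239
E₀ = V₀·N(d₁) − D·e^(−rT)·N(d₂)
   = 104.1735·0.964107 − 55.7271·0.987239·0.919501 = 49.847141
B₀ = V₀ − E₀ = 104.1735 − 49.847141 = 54.326359
e^(−λT) = (B₀·e^(rT)/D − 0.4)/(1 − 0.4) = (54.3264·1.012926/55.7271 − 0.4)/0.6 = 0.97910991
λ = −ln(0.97910991)/1.4270 = 0.014794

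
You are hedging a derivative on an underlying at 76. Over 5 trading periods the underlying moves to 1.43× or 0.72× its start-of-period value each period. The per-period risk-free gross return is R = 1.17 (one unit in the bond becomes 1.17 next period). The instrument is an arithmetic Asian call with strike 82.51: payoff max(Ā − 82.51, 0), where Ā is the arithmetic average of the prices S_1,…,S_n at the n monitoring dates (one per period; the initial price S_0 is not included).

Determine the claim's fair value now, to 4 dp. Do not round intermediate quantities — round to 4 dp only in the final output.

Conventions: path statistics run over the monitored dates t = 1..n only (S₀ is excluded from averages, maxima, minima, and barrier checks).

No-arbitrage gives p* = (R−d)/(u−d) = 0.6338: enumerate every path, weight its payoff by its p*-probability, and discount by R^5.
Enumerate all 2^5 = 32 price paths (U = up ×1.43, D = down ×0.72); each path with k up-moves has probability p*^k·(1−p*)^(5−k).
DDDDD: Ā=31.5230, payoff=0.0000, prob=0.006585
UDDDD: Ā=62.6081, payoff=0.0000, prob=0.011398
DUDDD: Ā=51.8161, payoff=0.0000, prob=0.011398
UUDDD: Ā=102.9125, payoff=20.4025, prob=0.019727
DDUDD: Ā=44.0458, payoff=0.0000, prob=0.011398
UDUDD: Ā=87.4799, payoff=4.9699, prob=0.019727
DUUDD: Ā=76.6879, payoff=0.0000, prob=0.019727
UUUDD: Ā=152.3108, payoff=69.8008, prob=0.034142
DDDUD: Ā=38.4513, payoff=0.0000, prob=0.011398
UDDUD: Ā=76.3685, payoff=0.0000, prob=0.019727
DUDUD: Ā=65.5765, payoff=0.0000, prob=0.019727
UUDUD: Ā=130.2422, payoff=47.7322, prob=0.034142
DDUUD: Ā=57.8063, payoff=0.0000, prob=0.019727
UDUUD: Ā=114.8096, payoff=32.2996, prob=0.034142
DUUUD: Ā=104.0176, payoff=21.5076, prob=0.034142
UUUUD: Ā=206.5906, payoff=124.0806, prob=0.059092
DDDDU: Ā=34.4232, payoff=0.0000, prob=0.011398
UDDDU: Ā=68.3683, payoff=0.0000, prob=0.019727
DUDDU: Ā=57.5763, payoff=0.0000, prob=0.019727
UUDDU: Ā=114.3528, payoff=31.8428, prob=0.034142
DDUDU: Ā=49.8060, payoff=0.0000, prob=0.019727
UDUDU: Ā=98.9203, payoff=16.4103, prob=0.034142
DUUDU: Ā=88.1283, payoff=5.6183, prob=0.034142
UUUDU: Ā=175.0326, payoff=92.5226, prob=0.059092
DDDUU: Ā=44.2114, payoff=0.0000, prob=0.019727
UDDUU: Ā=87.8088, payoff=5.2988, prob=0.034142
DUDUU: Ā=77.0168, payoff=0.0000, prob=0.034142
UUDUU: Ā=152.9640, payoff=70.4540, prob=0.059092
DDUUU: Ā=69.2466, payoff=0.0000, prob=0.034142
UDUUU: Ā=137.5314, payoff=55.0214, prob=0.059092
DUUUU: Ā=126.7394, payoff=44.2294, prob=0.059092
UUUUU: Ā=251.7186, payoff=169.2086, prob=0.102275
Price = Σ prob·payoff / R^5 = 48.504397 / 2.192448 = 22.1234

price = 22.1234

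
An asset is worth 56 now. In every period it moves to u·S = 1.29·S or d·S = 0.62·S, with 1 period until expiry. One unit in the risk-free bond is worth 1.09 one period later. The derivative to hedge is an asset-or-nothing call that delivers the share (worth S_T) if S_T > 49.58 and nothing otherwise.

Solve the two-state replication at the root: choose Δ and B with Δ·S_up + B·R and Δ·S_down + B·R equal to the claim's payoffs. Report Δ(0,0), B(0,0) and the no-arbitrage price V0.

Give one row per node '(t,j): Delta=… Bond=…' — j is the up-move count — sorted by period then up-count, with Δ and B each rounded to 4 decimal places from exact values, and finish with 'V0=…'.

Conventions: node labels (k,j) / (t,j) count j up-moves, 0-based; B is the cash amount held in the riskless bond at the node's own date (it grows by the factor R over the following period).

(0,0): Delta=1.9254 Bond=-61.3293
V0=46.4916

The replicating-portfolio and risk-neutral prices coincide; use p* = (1.09−0.62)/(1.29−0.62) = 0.7015 for the latter.
Payoffs at expiry: V(1,0)=0.0000, V(1,1)=72.2400
Node (0,0) S=56.0000: V=(p*·72.2400+(1−p*)·0.0000)/1.09=46.4916; Δ=(72.2400−0.0000)/(72.2400−34.7200)=1.9254; B=V−Δ·S=-61.3293
As a check, the time-0 holding Δ(0,0)·S0 + B(0,0) comes to 46.4916 — exactly V0.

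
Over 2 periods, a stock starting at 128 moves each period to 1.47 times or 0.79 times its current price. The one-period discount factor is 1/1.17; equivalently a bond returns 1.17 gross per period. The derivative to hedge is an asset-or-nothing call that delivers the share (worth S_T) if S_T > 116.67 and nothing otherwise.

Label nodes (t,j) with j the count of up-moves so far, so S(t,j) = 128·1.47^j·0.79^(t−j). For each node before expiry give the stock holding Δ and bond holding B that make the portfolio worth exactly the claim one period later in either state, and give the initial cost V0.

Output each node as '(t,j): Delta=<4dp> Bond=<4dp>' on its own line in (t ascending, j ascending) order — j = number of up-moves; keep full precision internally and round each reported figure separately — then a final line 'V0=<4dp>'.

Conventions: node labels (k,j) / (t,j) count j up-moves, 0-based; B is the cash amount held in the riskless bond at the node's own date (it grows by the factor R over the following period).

No-arbitrage ⇒ martingale measure with p* = (R−d)/(u−d) = 0.5588.
Terminal payoffs: V(2,0)=0.0000, V(2,1)=148.6464, V(2,2)=276.5952
(1,0): S=101.1200. Δ = (V_up−V_dn)/(S_up−S_dn) = (148.6464−0.0000)/(148.6464−79.8848) = 2.1618. V = [p*·148.6464 + (1−p*)·0.0000]/1.17 = 70.9975. B = V − Δ·S = -147.6001.
(1,1): S=188.1600. Δ = (V_up−V_dn)/(S_up−S_dn) = (276.5952−148.6464)/(276.5952−148.6464) = 1.0000. V = [p*·276.5952 + (1−p*)·148.6464]/1.17 = 188.1600. B = V − Δ·S = 0.0000.
(0,0): S=128.0000. Δ = (V_up−V_dn)/(S_up−S_dn) = (188.1600−70.9975)/(188.1600−101.1200) = 1.3461. V = [p*·188.1600 + (1−p*)·70.9975]/1.17 = 116.6416. B = V − Δ·S = -55.6562.
Sanity check at the root: Δ(0,0)·S0 + B(0,0) reproduces V0 = 116.6416.

(0,0): Delta=1.3461 Bond=-55.6562
(1,0): Delta=2.1618 Bond=-147.6001
(1,1): Delta=1.0000 Bond=0.0000
V0=116.6416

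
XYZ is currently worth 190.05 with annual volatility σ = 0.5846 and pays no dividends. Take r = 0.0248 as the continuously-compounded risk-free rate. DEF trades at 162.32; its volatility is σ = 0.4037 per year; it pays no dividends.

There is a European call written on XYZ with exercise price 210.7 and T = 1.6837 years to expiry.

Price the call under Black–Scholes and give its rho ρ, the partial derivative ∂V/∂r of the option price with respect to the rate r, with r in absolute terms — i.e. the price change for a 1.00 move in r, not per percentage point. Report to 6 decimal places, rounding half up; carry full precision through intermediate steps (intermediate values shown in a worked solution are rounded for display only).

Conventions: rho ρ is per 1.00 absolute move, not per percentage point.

price = 52.105829
ρ = 109.791558

σ√T = 0.5846·√1.6837 = 0.758562
d₁ = (ln(S/K) + (r+σ²/2)T) / (σ√T) = (ln(190.05/210.7) + (0.0248+0.5846²/2)·1.6837) / 0.758562 = (-0.103148 + 0.329464) / 0.758562 = 0.298349
d₂ = d₁ − σ√T = 0.298349 − 0.758562 = -0.460214
e^{−rT} = 0.959104
N(d₁) = 0.617281,  N(d₂) = 0.322681
Call price V = S·N(d₁) − K·e^{−rT}·N(d₂) = 117.314333 − 65.208504 = 52.105829
ρ = K·T·e^{−rT}·N(d₂) = 109.791558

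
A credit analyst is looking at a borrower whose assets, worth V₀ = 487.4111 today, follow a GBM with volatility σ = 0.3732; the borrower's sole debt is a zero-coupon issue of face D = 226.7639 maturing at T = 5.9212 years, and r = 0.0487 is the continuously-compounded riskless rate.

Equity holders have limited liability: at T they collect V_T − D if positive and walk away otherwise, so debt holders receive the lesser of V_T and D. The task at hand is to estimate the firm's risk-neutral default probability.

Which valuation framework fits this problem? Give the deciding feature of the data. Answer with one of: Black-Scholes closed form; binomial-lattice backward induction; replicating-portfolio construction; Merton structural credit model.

Key observation: a levered firm with one bullet debt due at 5.9212 years is the canonical structural-credit setup: equity is a call on the firm's assets struck at the face value.

framework: Merton structural credit model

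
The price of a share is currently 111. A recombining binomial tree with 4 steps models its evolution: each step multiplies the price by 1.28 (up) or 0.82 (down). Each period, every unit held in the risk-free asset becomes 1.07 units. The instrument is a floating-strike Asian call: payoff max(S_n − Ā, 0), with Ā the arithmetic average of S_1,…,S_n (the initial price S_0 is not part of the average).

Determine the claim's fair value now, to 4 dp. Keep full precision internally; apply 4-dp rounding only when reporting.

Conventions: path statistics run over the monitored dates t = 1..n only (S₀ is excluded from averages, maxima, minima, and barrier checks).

price = 14.8880

Risk-neutral up-probability p* = (R−d)/(u−d) = (1.07−0.82)/(1.28−0.82) = 0.5435; the claim prices as the p*-weighted sum of path payoffs discounted by R^4.
Enumerate all 2^4 = 16 price paths (U = up ×1.28, D = down ×0.82); each path with k up-moves has probability p*^k·(1−p*)^(4−k).
DDDD: Ā=69.2609, payoff=0.0000, prob=0.043436
UDDD: Ā=108.1146, payoff=0.0000, prob=0.051709
DUDD: Ā=95.3496, payoff=0.0000, prob=0.051709
UUDD: Ā=148.8385, payoff=0.0000, prob=0.061558
DDUD: Ā=84.8823, payoff=0.0000, prob=0.051709
UDUD: Ā=132.4993, payoff=0.0000, prob=0.061558
DUUD: Ā=119.7343, payoff=2.5500, prob=0.061558
UUUD: Ā=186.9023, payoff=3.9805, prob=0.073284
DDDU: Ā=76.2992, payoff=2.0392, prob=0.051709
UDDU: Ā=119.1011, payoff=3.1832, prob=0.061558
DUDU: Ā=106.3361, payoff=15.9482, prob=0.061558
UUDU: Ā=165.9881, payoff=24.8947, prob=0.073284
DDUU: Ā=95.8688, payoff=26.4155, prob=0.061558
UDUU: Ā=149.6489, payoff=41.2339, prob=0.073284
DUUU: Ā=136.8839, payoff=53.9989, prob=0.073284
UUUU: Ā=213.6724, payoff=84.2909, prob=0.087243
Price = Σ prob·payoff / R^4 = 19.515075 / 1.310796 = 14.8880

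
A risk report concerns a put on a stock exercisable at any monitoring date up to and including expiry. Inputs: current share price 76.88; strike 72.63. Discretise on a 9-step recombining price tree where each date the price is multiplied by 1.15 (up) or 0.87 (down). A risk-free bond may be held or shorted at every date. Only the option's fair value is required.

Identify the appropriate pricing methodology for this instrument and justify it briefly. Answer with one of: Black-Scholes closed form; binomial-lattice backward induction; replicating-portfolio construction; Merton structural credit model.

framework: binomial-lattice backward induction

Key observation: an American put (K = 72.63, S₀ = 76.88) on a 9-date tree has no closed form — the optimal stopping decision is embedded and must be resolved recursively from expiry.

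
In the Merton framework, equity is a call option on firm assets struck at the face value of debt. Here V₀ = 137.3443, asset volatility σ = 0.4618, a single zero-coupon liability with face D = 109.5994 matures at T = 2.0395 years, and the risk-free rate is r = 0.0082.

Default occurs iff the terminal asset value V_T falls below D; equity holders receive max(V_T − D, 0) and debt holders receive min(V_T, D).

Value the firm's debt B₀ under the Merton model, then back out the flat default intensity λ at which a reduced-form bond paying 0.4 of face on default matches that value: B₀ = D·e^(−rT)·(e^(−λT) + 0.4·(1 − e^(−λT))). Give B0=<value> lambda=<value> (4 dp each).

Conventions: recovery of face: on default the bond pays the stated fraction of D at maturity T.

B0=88.8640 lambda=0.1697

Work the structural quantities from V₀ = 137.3443 against face 109.5994:
d₁ = [ln(V₀/D) + (r + σ²/2)T] / (σ√T)
   = [ln(137.3443/109.5994) + (0.0082 + 0.5·0.4618²)·2.0395] / (0.4618·√2.0395)
   = [0.225659 + 0.234195] / 0.659501 = 0.697275
d₂ = d₁ − σ√T = 0.697275 − 0.659501 = 0.037774
N(d₁) = 0.757185,  N(d₂) = 0.515066,  e^(−rT) = 0.983415
E₀ = V₀·N(d₁) − D·e^(−rT)·N(d₂)
   = 137.3443·0.757185 − 109.5994·0.983415·0.515066 = 48.480314
B₀ = V₀ − E₀ = 137.3443 − 48.480314 = 88.863986
e^(−λT) = (B₀·e^(rT)/D − 0.4)/(1 − 0.4) = (88.8640·1.016865/109.5994 − 0.4)/0.6 = 0.70746874
λ = −ln(0.70746874)/2.0395 = 0.169680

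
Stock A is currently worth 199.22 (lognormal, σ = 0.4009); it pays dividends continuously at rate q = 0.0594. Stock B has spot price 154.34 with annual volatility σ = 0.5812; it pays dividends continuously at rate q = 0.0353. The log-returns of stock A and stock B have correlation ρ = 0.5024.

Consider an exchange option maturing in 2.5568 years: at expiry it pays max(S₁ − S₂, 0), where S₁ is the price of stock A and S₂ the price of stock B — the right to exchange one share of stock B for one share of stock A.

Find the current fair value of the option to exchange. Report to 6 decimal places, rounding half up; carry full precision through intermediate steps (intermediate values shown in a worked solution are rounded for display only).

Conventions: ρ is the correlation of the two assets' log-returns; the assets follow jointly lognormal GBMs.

σ_eff = √(σ₁² + σ₂² − 2ρσ₁σ₂) = √(0.4009² + 0.5812² − 2·0.5024·0.4009·0.5812) = 0.514191
d₁ = (ln(S₁/S₂) + (q₂ − q₁ + σ_eff²/2)T) / (σ_eff√T) = (ln(199.22/154.34) + (0.0353 − 0.0594 + 0.132196)·2.5568) / 0.822192 = 0.646604
d₂ = d₁ − σ_eff√T = 0.646604 − 0.822192 = -0.175588
N(d₁) = 0.741056,  N(d₂) = 0.430309
V = S₁·e^{−q₁T}·N(d₁) − S₂·e^{−q₂T}·N(d₂) = 126.831140 − 60.682237 = 66.148904
Key observation: no risk-free rate is needed — with the second asset as numeraire the exchange option is a call on the ratio S₁/S₂, and r cancels out of the value.

exchange price = 66.148904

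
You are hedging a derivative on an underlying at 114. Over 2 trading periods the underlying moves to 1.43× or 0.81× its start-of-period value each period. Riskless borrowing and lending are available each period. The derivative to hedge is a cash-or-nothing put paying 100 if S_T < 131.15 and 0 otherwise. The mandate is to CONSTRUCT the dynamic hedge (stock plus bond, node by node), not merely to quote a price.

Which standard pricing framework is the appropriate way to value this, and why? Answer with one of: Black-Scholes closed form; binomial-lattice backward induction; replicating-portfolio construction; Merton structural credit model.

framework: replicating-portfolio construction

Key observation: a price alone would not answer the question — the per-node share/bond construction on the spot-114, 1.43/0.81 tree is required, and only the replicating-portfolio method yields it.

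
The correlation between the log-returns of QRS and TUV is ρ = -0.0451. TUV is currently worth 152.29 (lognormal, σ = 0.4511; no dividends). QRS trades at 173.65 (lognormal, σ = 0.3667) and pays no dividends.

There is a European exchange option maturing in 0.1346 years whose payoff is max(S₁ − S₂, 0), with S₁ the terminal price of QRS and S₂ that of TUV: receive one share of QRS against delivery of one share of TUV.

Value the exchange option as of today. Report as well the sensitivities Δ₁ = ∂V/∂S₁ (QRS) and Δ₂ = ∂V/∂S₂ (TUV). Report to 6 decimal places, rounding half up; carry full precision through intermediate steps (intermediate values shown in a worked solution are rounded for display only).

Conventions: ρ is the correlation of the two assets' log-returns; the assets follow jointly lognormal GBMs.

exchange price = 27.297072
Δ1 = 0.761527
Δ2 = -0.689094

σ_eff = √(σ₁² + σ₂² − 2ρσ₁σ₂) = √(0.3667² + 0.4511² − 2·-0.0451·0.3667·0.4511) = 0.594038
d₁ = (ln(S₁/S₂) + (q₂ − q₁ + σ_eff²/2)T) / (σ_eff√T) = (ln(173.65/152.29) + (0.0 − 0.0 + 0.176440)·0.1346) / 0.217940 = 0.711224
d₂ = d₁ − σ_eff√T = 0.711224 − 0.217940 = 0.493284
N(d₁) = 0.761527,  N(d₂) = 0.689094
V = S₁·e^{−q₁T}·N(d₁) − S₂·e^{−q₂T}·N(d₂) = 132.239222 − 104.942150 = 27.297072
Key observation: the rate r is irrelevant here: denominating values in TUV turns the exchange into a ratio option on S₁/S₂, and discounting at r drops out.
Δ₁ = e^{−q₁T}·N(d₁) = 0.761527;  Δ₂ = −e^{−q₂T}·N(d₂) = -0.689094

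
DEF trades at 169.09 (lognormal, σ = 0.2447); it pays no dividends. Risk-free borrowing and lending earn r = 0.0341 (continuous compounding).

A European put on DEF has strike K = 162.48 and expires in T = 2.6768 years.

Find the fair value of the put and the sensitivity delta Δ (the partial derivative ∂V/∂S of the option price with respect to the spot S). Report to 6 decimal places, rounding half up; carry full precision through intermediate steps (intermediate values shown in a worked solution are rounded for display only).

price = 16.105402
Δ = -0.298828

σ√T = 0.2447·√2.6768 = 0.400352
d₁ = (ln(S/K) + (r+σ²/2)T) / (σ√T) = (ln(169.09/162.48) + (0.0341+0.2447²/2)·2.6768) / 0.400352 = (0.039876 + 0.171420) / 0.400352 = 0.527775
d₂ = d₁ − σ√T = 0.527775 − 0.400352 = 0.127423
e^{−rT} = 0.912763
N(−d₁) = 0.298828,  N(−d₂) = 0.449303
Put price V = K·e^{−rT}·N(−d₂) − S·N(−d₁) = 66.634161 − 50.528760 = 16.105402
Δ = −N(−d₁) = -0.298828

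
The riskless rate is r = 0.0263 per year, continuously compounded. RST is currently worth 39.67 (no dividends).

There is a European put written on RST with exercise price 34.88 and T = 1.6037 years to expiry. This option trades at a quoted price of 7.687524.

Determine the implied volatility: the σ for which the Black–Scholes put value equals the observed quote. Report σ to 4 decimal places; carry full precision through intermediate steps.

At σ = 0.5835 the Black–Scholes value reproduces the quote:
σ√T = 0.5835·√1.6037 = 0.738929
d₁ = (ln(S/K) + (r+σ²/2)T) / (σ√T) = (ln(39.67/34.88) + (0.0263+0.5835²/2)·1.6037) / 0.738929 = (0.128682 + 0.315185) / 0.738929 = 0.600690
d₂ = d₁ − σ√T = 0.600690 − 0.738929 = -0.138239
e^{−rT} = 0.958700
N(−d₁) = 0.274023,  N(−d₂) = 0.554974
V = K·e^{−rT}·N(−d₂) − S·N(−d₁) = 18.558032 − 10.870508 = 7.687524 (matching the quote); vega is positive throughout, so no other σ reproduces this price

sigma = 0.5835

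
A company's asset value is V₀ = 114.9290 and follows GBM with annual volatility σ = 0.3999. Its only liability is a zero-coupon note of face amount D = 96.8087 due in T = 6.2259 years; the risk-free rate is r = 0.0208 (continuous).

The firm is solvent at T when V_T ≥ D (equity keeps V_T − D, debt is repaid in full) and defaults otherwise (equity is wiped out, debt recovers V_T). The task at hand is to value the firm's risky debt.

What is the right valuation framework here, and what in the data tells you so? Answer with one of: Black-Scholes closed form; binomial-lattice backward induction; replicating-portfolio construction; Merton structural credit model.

framework: Merton structural credit model

Key observation: assets follow a GBM and default happens iff V_T < 96.8087; valuing claims on that split (equity as a call, risky debt as the residual) is the structural model's definition.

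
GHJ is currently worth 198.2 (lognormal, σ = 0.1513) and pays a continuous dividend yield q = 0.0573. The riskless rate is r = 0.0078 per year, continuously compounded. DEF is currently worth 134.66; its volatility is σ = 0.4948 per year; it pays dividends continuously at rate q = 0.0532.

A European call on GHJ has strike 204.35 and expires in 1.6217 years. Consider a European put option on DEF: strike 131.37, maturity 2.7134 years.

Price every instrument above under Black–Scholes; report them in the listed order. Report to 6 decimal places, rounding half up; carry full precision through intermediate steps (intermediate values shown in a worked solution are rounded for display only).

price(GHJ call K=204.35) = 6.441930
price(DEF put K=131.37) = 45.081432

[GHJ call K=204.35]
σ√T = 0.1513·√1.6217 = 0.192674
d₁ = (ln(S/K) + (r−q+σ²/2)T) / (σ√T) = (ln(198.2/204.35) + (0.0078−0.0573+0.1513²/2)·1.6217) / 0.192674 = (-0.030558 − 0.061712) / 0.192674 = -0.478891
d₂ = d₁ − σ√T = -0.478891 − 0.192674 = -0.671565
e^{−rT} = 0.987430
e^{−qT} = 0.911263
N(d₁) = 0.316008,  N(d₂) = 0.250930
price = S·e^{−qT}·N(d₁) − K·e^{−rT}·N(d₂) = 57.074994 − 50.633065 = 6.441930
[DEF put K=131.37]
σ√T = 0.4948·√2.7134 = 0.815054
d₁ = (ln(S/K) + (r−q+σ²/2)T) / (σ√T) = (ln(134.66/131.37) + (0.0078−0.0532+0.4948²/2)·2.7134) / 0.815054 = (0.024735 + 0.208968) / 0.815054 = 0.286734
d₂ = d₁ − σ√T = 0.286734 − 0.815054 = -0.528320
e^{−rT} = 0.979058
e^{−qT} = 0.865582
N(−d₁) = 0.387158,  N(−d₂) = 0.701362
price = K·e^{−rT}·N(−d₂) − S·e^{−qT}·N(−d₁) = 90.208301 − 45.126868 = 45.081432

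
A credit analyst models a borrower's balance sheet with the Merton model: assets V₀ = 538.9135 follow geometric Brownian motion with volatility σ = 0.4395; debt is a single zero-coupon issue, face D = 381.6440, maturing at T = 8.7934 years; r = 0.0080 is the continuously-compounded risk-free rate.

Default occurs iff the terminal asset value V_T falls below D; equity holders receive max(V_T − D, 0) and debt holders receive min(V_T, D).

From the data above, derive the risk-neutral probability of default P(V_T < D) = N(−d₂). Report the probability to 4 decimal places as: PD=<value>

PD=0.6304

With assets at 538.9135 and a single debt payment of 381.6440 at 8.7934 years:
d₁ = [ln(V₀/D) + (r + σ²/2)T] / (σ√T)
   = [ln(538.9135/381.6440) + (0.0080 + 0.5·0.4395²)·8.7934] / (0.4395·√8.7934)
   = [0.345067 + 0.919615] / 1.303279 = 0.970385
d₂ = d₁ − σ√T = 0.970385 − 1.303279 = -0.332894
risk-neutral PD = N(−d₂) = N(0.332894) = 0.630393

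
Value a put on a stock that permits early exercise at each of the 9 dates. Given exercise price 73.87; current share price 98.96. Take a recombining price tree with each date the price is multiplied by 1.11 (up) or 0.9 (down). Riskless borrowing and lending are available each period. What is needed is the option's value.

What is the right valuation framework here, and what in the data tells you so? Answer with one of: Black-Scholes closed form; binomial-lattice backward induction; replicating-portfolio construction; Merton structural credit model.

framework: binomial-lattice backward induction

Key observation: the defining feature is the embedded early-exercise option across 9 discrete dates on the spot-98.96 tree; pricing the strike-73.87 put means working backward with an exercise test at every node.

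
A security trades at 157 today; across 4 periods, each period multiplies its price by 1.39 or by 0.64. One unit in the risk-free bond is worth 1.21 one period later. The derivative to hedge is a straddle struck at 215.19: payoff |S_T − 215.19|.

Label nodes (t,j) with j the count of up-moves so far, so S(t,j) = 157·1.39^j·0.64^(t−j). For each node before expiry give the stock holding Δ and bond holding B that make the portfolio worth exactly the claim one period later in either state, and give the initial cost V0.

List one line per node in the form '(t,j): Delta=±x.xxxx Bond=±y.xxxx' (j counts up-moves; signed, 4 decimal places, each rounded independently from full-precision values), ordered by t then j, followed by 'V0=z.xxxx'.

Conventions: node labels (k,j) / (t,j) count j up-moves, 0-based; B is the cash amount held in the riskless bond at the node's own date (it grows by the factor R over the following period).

Arbitrage-free pricing uses the up-move probability p* = (R−d)/(u−d) = 0.7600, discounting each step at R = 1.21.
Payoffs at expiry: V(4,0)=188.8498, V(4,1)=157.9823, V(4,2)=90.9421, V(4,3)=54.6610, V(4,4)=370.8926
(3,0): S=41.1566. Δ = (V_up−V_dn)/(S_up−S_dn) = (157.9823−188.8498)/(57.2077−26.3402) = -1.0000. V = [p*·157.9823 + (1−p*)·188.8498]/1.21 = 136.6864. B = V − Δ·S = 177.8430.
(3,1): S=89.3870. Δ = (V_up−V_dn)/(S_up−S_dn) = (90.9421−157.9823)/(124.2479−57.2077) = -1.0000. V = [p*·90.9421 + (1−p*)·157.9823]/1.21 = 88.4560. B = V − Δ·S = 177.8430.
(3,2): S=194.1374. Δ = (V_up−V_dn)/(S_up−S_dn) = (54.6610−90.9421)/(269.8510−124.2479) = -0.2492. V = [p*·54.6610 + (1−p*)·90.9421]/1.21 = 52.3706. B = V − Δ·S = 100.7454.
(3,3): S=421.6422. Δ = (V_up−V_dn)/(S_up−S_dn) = (370.8926−54.6610)/(586.0826−269.8510) = 1.0000. V = [p*·370.8926 + (1−p*)·54.6610]/1.21 = 243.7992. B = V − Δ·S = -177.8430.
(2,0): S=64.3072. Δ = (V_up−V_dn)/(S_up−S_dn) = (88.4560−136.6864)/(89.3870−41.1566) = -1.0000. V = [p*·88.4560 + (1−p*)·136.6864]/1.21 = 82.6705. B = V − Δ·S = 146.9777.
(2,1): S=139.6672. Δ = (V_up−V_dn)/(S_up−S_dn) = (52.3706−88.4560)/(194.1374−89.3870) = -0.3445. V = [p*·52.3706 + (1−p*)·88.4560]/1.21 = 50.4389. B = V − Δ·S = 98.5527.
(2,2): S=303.3397. Δ = (V_up−V_dn)/(S_up−S_dn) = (243.7992−52.3706)/(421.6422−194.1374) = 0.8414. V = [p*·243.7992 + (1−p*)·52.3706]/1.21 = 163.5176. B = V − Δ·S = -91.7205.
(1,0): S=100.4800. Δ = (V_up−V_dn)/(S_up−S_dn) = (50.4389−82.6705)/(139.6672−64.3072) = -0.4277. V = [p*·50.4389 + (1−p*)·82.6705]/1.21 = 48.0781. B = V − Δ·S = 91.0535.
(1,1): S=218.2300. Δ = (V_up−V_dn)/(S_up−S_dn) = (163.5176−50.4389)/(303.3397−139.6672) = 0.6909. V = [p*·163.5176 + (1−p*)·50.4389]/1.21 = 112.7097. B = V − Δ·S = -38.0619.
(0,0): S=157.0000. Δ = (V_up−V_dn)/(S_up−S_dn) = (112.7097−48.0781)/(218.2300−100.4800) = 0.5489. V = [p*·112.7097 + (1−p*)·48.0781]/1.21 = 80.3290. B = V − Δ·S = -5.8465.
Sanity check at the root: Δ(0,0)·S0 + B(0,0) reproduces V0 = 80.3290.

(0,0): Delta=0.5489 Bond=-5.8465
(1,0): Delta=-0.4277 Bond=91.0535
(1,1): Delta=0.6909 Bond=-38.0619
(2,0): Delta=-1.0000 Bond=146.9777
(2,1): Delta=-0.3445 Bond=98.5527
(2,2): Delta=0.8414 Bond=-91.7205
(3,0): Delta=-1.0000 Bond=177.8430
(3,1): Delta=-1.0000 Bond=177.8430
(3,2): Delta=-0.2492 Bond=100.7454
(3,3): Delta=1.0000 Bond=-177.8430
V0=80.3290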